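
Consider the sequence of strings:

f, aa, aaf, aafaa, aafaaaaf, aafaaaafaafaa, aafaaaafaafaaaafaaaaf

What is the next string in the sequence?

From term 3 onward, concatenate the last term with the second-to-last: aa·f = aaf, aaf·aa = aafaa, …
Continuing: aafaaaafaafaaaafaaaaf · aafaaaafaafaa gives term 8.

aafaaaafaafaaaafaaaafaafaaaafaafaa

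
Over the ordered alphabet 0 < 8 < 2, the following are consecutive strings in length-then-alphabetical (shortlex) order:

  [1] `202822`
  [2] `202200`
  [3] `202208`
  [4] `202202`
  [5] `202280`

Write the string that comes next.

202288

The successor of 202280 increments the rightmost position that isn't already 2 and resets every position after it to 0.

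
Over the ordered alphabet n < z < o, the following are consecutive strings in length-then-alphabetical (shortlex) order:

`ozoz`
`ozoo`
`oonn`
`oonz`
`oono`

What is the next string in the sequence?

Find the rightmost character of oono below o, bump it to the next letter, and reset everything to its right to n.

oozn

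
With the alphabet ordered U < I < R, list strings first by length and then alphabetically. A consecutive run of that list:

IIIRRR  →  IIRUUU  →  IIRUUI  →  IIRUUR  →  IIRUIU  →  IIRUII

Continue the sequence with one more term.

IIRUIR

The successor of IIRUII increments the rightmost position that isn't already R and resets every position after it to U.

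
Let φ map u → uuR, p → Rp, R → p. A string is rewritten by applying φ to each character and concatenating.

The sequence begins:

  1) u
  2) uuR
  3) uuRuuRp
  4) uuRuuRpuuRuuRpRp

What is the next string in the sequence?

uuRuuRpuuRuuRpRpuuRuuRpuuRuuRpRppRp

Applying the rule to each of the 16 symbols of uuRuuRpuuRuuRpRp gives the pieces uuR uuR p uuR uuR p Rp uuR uuR p uuR uuR p Rp p Rp, which concatenate to the answer.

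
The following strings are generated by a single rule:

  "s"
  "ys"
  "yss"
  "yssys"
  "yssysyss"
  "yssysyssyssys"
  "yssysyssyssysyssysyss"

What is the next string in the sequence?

yssysyssyssysyssysyssyssysyssyssys

From term 3 onward, concatenate the last term with the second-to-last: ys·s = yss, yss·ys = yssys, …
Continuing: yssysyssyssysyssysyss · yssysyssyssys gives term 8.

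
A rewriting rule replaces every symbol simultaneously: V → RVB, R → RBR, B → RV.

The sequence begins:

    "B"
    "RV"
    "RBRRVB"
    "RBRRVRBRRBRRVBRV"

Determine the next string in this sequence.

RBRRVRBRRBRRVBRBRRVRBRRBRRVRBRRBRRVBRVRBRRVB

φ(RBRRVRBRRBRRVBRV) expands symbol-by-symbol to RBR RV RBR RBR RVB RBR RV RBR RBR RV RBR RBR RVB RV RBR RVB; joining the 16 pieces gives the next term.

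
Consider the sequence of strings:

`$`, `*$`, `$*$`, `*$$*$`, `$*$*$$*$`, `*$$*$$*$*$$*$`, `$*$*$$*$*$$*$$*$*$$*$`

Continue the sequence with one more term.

*$$*$$*$*$$*$$*$*$$*$*$$*$$*$*$$*$

From term 3 onward, concatenate the second-to-last term with the last: $·*$ = $*$, *$·$*$ = *$$*$, …
The next term joins *$$*$$*$*$$*$ and $*$*$$*$*$$*$$*$*$$*$.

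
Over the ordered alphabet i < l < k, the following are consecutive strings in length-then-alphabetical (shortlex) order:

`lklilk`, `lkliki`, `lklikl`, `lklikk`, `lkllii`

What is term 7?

lkllik

Advancing 2 positions from lkllii through lkllii → lkllil reaches term 7.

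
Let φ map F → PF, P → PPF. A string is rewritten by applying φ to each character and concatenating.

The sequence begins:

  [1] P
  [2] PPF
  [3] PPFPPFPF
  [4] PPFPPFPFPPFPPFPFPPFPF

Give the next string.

φ(PPFPPFPFPPFPPFPFPPFPF) expands symbol-by-symbol to PPF PPF PF PPF PPF PF PPF PF PPF PPF PF PPF PPF PF PPF PF PPF PPF PF PPF PF; joining the 21 pieces gives the next term.

PPFPPFPFPPFPPFPFPPFPFPPFPPFPFPPFPPFPFPPFPFPPFPPFPFPPFPF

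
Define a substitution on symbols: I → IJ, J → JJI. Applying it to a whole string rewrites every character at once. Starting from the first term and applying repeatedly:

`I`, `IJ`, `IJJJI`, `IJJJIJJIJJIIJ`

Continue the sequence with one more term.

Applying the rule to each of the 13 symbols of IJJJIJJIJJIIJ gives the pieces IJ JJI JJI JJI IJ JJI JJI IJ JJI JJI IJ IJ JJI, which concatenate to the answer.

IJJJIJJIJJIIJJJIJJIIJJJIJJIIJIJJJI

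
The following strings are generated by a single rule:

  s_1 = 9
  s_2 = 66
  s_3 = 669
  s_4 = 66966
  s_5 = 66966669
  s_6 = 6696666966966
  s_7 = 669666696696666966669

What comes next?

6696666966966669666696696666966966

From term 3 onward, concatenate the last term with the second-to-last: 66·9 = 669, 669·66 = 66966, …
The next term joins 669666696696666966669 and 6696666966966.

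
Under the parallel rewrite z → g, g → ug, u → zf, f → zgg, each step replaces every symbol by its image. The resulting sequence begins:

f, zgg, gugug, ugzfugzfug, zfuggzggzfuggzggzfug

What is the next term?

Rewriting the 20 symbols of zfuggzggzfuggzggzfug one by one yields g zgg zf ug ug g ug ug g zgg zf ug ug g ug ug g zgg zf ug; concatenated:

gzggzfugugguguggzggzfugugguguggzggzfug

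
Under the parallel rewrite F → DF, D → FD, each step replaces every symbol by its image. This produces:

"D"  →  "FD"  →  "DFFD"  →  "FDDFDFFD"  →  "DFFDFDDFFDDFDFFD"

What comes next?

Rewriting the 16 symbols of DFFDFDDFFDDFDFFD one by one yields FD DF DF FD DF FD FD DF DF FD FD DF FD DF DF FD; concatenated:

FDDFDFFDDFFDFDDFDFFDFDDFFDDFDFFD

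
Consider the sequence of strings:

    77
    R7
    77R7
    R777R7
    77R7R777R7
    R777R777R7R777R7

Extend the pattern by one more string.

77R7R777R7R777R777R7R777R7

Each term (from the third on) is the two preceding terms concatenated in order: term 3 = 77·R7 = 77R7.
So term 7 is 77R7R777R7·R777R777R7R777R7.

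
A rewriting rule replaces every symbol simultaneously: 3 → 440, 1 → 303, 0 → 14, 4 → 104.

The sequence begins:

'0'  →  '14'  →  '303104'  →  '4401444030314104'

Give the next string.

10410414303104104104144401444030310430314104

φ(4401444030314104) expands symbol-by-symbol to 104 104 14 303 104 104 104 14 440 14 440 303 104 303 14 104; joining the 16 pieces gives the next term.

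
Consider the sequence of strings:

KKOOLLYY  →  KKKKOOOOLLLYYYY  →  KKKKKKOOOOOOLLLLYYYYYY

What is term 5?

KKKKKKKKKKOOOOOOOOOOLLLLLLYYYYYYYYYY

Term n consists of 2n K's, followed by 2n O's, followed by n+1 L's, followed by 2n Y's (n = 1, 2, …).
Setting n = 5 gives 10, 10, 6, 10 characters in each block.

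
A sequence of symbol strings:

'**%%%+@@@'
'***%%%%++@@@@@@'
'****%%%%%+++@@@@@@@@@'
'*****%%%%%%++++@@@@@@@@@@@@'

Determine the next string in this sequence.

Term n consists of n+1 *'s, followed by n+2 %'s, followed by n +'s, followed by 3n @'s (n = 1, 2, …).
For the next term, n = 5, so the run lengths are 6, 7, 5, 15.

******%%%%%%%+++++@@@@@@@@@@@@@@@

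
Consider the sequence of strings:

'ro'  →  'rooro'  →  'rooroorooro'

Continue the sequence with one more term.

rooroorooroorooroorooro

Each string is two copies of the previous one joined by 'o'.
One more doubling of rooroorooro gives the answer.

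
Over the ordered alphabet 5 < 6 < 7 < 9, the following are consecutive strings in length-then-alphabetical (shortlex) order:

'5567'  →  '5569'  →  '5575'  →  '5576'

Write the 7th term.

Continuing the enumeration 3 steps past 5576: 5576 → 5577 → 5579 → (answer).

5595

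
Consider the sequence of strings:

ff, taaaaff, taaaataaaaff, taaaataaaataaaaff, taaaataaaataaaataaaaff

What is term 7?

taaaataaaataaaataaaataaaataaaaff

Each term is the previous one with taaaa prepended.
From taaaataaaataaaataaaaff, 2 further steps: taaaataaaataaaataaaaff → taaaataaaataaaataaaataaaaff → (answer).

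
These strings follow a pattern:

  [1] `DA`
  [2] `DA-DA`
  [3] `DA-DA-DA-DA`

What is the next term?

Each string is two copies of the previous one joined by '-'.
One more doubling of DA-DA-DA-DA gives the answer.

DA-DA-DA-DA-DA-DA-DA-DA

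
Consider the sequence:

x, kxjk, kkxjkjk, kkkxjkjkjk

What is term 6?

kkkkkxjkjkjkjkjk

s(k+1) = k·s(k)·jk, so each term gains k as a prefix and jk as a suffix.
From kkkxjkjkjk, 2 further steps: kkkxjkjkjk → kkkkxjkjkjkjk → (answer).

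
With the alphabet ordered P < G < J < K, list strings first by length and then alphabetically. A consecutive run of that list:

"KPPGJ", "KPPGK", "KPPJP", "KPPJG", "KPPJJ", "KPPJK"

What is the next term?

Find the rightmost character of KPPJK below K, bump it to the next letter, and reset everything to its right to P.

KPPKP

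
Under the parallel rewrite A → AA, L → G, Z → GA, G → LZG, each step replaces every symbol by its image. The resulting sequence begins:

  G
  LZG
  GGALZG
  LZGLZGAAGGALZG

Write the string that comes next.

GGALZGGGALZGAAAALZGLZGAAGGALZG

Applying the rule to each of the 14 symbols of LZGLZGAAGGALZG gives the pieces G GA LZG G GA LZG AA AA LZG LZG AA G GA LZG, which concatenate to the answer.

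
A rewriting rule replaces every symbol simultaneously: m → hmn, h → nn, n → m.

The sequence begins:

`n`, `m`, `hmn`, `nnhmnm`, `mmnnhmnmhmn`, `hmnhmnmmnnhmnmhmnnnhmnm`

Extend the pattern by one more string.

Rewriting the 23 symbols of hmnhmnmmnnhmnmhmnnnhmnm one by one yields nn hmn m nn hmn m hmn hmn m m nn hmn m hmn nn hmn m m m nn hmn m hmn; concatenated:

nnhmnmnnhmnmhmnhmnmmnnhmnmhmnnnhmnmmmnnhmnmhmn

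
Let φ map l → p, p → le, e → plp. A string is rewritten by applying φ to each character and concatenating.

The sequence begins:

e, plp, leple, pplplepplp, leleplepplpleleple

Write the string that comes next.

pplppplplepplpleleplepplppplplepplp

φ(leleplepplpleleple) expands symbol-by-symbol to p plp p plp le p plp le le p le p plp p plp le p plp; joining the 18 pieces gives the next term.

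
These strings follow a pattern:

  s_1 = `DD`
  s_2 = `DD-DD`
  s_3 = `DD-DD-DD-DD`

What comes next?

DD-DD-DD-DD-DD-DD-DD-DD

s(k+1) = s(k)·-·s(k) — each term doubles the last with '-' between the halves.
One more doubling of DD-DD-DD-DD gives the answer.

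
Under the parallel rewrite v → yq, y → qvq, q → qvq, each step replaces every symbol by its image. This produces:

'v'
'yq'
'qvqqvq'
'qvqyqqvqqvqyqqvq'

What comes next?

Rewriting the 16 symbols of qvqyqqvqqvqyqqvq one by one yields qvq yq qvq qvq qvq qvq yq qvq qvq yq qvq qvq qvq qvq yq qvq; concatenated:

qvqyqqvqqvqqvqqvqyqqvqqvqyqqvqqvqqvqqvqyqqvq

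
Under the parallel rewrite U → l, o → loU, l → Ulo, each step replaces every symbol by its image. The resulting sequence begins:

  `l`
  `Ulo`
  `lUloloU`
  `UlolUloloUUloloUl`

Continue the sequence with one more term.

Replace each of the 17 characters of UlolUloloUUloloUl in place — l Ulo loU Ulo l Ulo loU Ulo loU l l Ulo loU Ulo loU l Ulo — and concatenate.

lUloloUUlolUloloUUloloUllUloloUUloloUlUlo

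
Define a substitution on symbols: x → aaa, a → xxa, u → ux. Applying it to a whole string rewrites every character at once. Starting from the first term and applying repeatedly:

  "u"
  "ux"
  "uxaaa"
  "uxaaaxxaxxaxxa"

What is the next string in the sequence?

uxaaaxxaxxaxxaaaaaaaxxaaaaaaaxxaaaaaaaxxa

φ(uxaaaxxaxxaxxa) expands symbol-by-symbol to ux aaa xxa xxa xxa aaa aaa xxa aaa aaa xxa aaa aaa xxa; joining the 14 pieces gives the next term.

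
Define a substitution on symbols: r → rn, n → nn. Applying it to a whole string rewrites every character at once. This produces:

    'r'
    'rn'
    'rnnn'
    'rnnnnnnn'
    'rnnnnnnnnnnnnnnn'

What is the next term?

Rewriting the 16 symbols of rnnnnnnnnnnnnnnn one by one yields rn nn nn nn nn nn nn nn nn nn nn nn nn nn nn nn; concatenated:

rnnnnnnnnnnnnnnnnnnnnnnnnnnnnnnn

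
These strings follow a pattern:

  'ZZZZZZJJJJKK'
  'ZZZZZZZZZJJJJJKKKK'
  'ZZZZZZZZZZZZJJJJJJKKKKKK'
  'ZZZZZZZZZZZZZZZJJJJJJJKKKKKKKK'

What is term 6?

The n-th term is 3n+3 Z's then n+3 J's then 2n K's (n = 1, 2, …).
At n = 6 the blocks have lengths 21, 9, 12.

ZZZZZZZZZZZZZZZZZZZZZJJJJJJJJJKKKKKKKKKKKK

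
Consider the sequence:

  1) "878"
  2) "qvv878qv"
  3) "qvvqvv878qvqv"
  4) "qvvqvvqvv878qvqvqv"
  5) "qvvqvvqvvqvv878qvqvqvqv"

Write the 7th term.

Every step adds qvv to the front and qv to the end of the previous string.
From qvvqvvqvvqvv878qvqvqvqv, 2 further steps: qvvqvvqvvqvv878qvqvqvqv → qvvqvvqvvqvvqvv878qvqvqvqvqv → (answer).

qvvqvvqvvqvvqvvqvv878qvqvqvqvqvqv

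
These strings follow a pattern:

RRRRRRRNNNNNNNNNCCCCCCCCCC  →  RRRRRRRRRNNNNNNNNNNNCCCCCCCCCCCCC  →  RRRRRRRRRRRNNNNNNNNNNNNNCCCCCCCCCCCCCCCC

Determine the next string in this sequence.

Each string has the form R^{2n+1} N^{2n+3} C^{3n+1}, where the shown terms are n = 3, 4, 5.
For the next term, n = 6, so the run lengths are 13, 15, 19.

RRRRRRRRRRRRRNNNNNNNNNNNNNNNCCCCCCCCCCCCCCCCCCC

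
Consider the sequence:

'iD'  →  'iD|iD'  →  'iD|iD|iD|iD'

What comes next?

Every step duplicates the string with '|' between the halves.
One more doubling of iD|iD|iD|iD gives the answer.

iD|iD|iD|iD|iD|iD|iD|iD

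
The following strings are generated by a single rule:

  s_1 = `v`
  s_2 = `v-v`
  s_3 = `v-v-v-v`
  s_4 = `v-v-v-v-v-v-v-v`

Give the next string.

Each string is two copies of the previous one joined by '-'.
Doubling v-v-v-v-v-v-v-v with '-' between the halves:

v-v-v-v-v-v-v-v-v-v-v-v-v-v-v-v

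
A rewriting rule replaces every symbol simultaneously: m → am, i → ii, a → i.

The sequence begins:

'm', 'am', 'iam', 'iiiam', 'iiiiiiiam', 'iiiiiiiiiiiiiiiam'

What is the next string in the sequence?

iiiiiiiiiiiiiiiiiiiiiiiiiiiiiiiam

Applying the rule to each of the 17 symbols of iiiiiiiiiiiiiiiam gives the pieces ii ii ii ii ii ii ii ii ii ii ii ii ii ii ii i am, which concatenate to the answer.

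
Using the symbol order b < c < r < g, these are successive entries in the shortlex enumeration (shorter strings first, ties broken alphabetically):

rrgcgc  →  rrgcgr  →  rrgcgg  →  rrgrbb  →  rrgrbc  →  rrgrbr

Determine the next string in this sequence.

The successor of rrgrbr increments the rightmost position that isn't already g and resets every position after it to b.

rrgrbg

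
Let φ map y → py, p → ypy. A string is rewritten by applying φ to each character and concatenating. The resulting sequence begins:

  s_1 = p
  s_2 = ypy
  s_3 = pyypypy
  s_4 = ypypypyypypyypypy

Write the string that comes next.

pyypypyypypyypypypyypypyypypypyypypyypypy

φ(ypypypyypypyypypy) expands symbol-by-symbol to py ypy py ypy py ypy py py ypy py ypy py py ypy py ypy py; joining the 17 pieces gives the next term.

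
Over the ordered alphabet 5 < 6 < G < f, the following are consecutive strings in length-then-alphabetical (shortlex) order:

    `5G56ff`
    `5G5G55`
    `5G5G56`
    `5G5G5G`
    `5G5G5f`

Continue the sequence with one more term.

Find the rightmost character of 5G5G5f below f, bump it to the next letter, and reset everything to its right to 5.

5G5G65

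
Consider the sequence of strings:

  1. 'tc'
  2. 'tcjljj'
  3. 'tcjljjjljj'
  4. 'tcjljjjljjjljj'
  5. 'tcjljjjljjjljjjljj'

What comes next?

Each term is the previous one with jljj appended.
One more step from tcjljjjljjjljjjljj gives the answer.

tcjljjjljjjljjjljjjljj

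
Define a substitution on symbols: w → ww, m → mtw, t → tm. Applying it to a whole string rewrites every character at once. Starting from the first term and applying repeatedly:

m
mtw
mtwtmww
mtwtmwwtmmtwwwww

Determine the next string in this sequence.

Replace each of the 16 characters of mtwtmwwtmmtwwwww in place — mtw tm ww tm mtw ww ww tm mtw mtw tm ww ww ww ww ww — and concatenate.

mtwtmwwtmmtwwwwwtmmtwmtwtmwwwwwwwwww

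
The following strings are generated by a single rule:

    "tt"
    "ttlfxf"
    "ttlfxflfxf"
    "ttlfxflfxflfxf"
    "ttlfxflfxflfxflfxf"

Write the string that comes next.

ttlfxflfxflfxflfxflfxf

Every step adds lfxf to the end: s(k+1) = s(k)·lfxf.
So the next term is ttlfxflfxflfxflfxf·lfxf.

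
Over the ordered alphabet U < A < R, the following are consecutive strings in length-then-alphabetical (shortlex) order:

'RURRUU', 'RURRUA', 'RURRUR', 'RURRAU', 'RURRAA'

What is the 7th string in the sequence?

RURRRU

Stepping forward 2 times from RURRAA: RURRAA → RURRAR, then the target.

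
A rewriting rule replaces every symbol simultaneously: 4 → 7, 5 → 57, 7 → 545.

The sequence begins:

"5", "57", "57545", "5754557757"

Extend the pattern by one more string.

57545577575754554557545

Apply φ to 5754557757 symbol by symbol: 5→57, 7→545, 5→57, 4→7, 5→57, 5→57, 7→545, 7→545, 5→57, 7→545; joined: 57 545 57 7 57 57 545 545 57 545.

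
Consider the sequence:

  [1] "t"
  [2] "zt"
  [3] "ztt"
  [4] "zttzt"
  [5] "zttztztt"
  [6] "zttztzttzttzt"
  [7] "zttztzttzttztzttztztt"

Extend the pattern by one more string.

zttztzttzttztzttztzttzttztzttzttzt

Each term (from the third on) is the previous term followed by the one before it: term 3 = zt·t = ztt.
Continuing: zttztzttzttztzttztztt · zttztzttzttzt gives term 8.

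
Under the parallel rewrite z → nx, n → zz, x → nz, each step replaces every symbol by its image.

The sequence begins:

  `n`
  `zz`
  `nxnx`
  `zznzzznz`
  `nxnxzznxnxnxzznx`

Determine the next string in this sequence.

Rewriting the 16 symbols of nxnxzznxnxnxzznx one by one yields zz nz zz nz nx nx zz nz zz nz zz nz nx nx zz nz; concatenated:

zznzzznznxnxzznzzznzzznznxnxzznz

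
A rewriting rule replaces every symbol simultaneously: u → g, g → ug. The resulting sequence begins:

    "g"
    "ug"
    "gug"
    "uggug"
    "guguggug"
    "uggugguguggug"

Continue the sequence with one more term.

φ(uggugguguggug) expands symbol-by-symbol to g ug ug g ug ug g ug g ug ug g ug; joining the 13 pieces gives the next term.

gugugguguggugguguggug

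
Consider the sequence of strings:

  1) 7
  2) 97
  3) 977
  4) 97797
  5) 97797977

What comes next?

Each term (from the third on) is the previous term followed by the one before it: term 3 = 97·7 = 977.
So term 6 is 97797977·97797.

9779797797797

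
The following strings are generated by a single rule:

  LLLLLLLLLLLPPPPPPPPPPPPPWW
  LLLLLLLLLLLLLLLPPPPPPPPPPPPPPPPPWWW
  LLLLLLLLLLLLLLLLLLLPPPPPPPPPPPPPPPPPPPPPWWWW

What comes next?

The n-th term is 4n-1 L's then 4n+1 P's then n-1 W's, where the shown terms are n = 3, 4, 5.
At n = 6 the blocks have lengths 23, 25, 5.

LLLLLLLLLLLLLLLLLLLLLLLPPPPPPPPPPPPPPPPPPPPPPPPPWWWWW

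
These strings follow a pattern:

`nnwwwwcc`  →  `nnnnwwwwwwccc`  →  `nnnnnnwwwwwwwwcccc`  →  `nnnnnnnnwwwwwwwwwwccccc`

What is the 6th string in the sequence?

nnnnnnnnnnnnwwwwwwwwwwwwwwccccccc

The n-th term is 2n-2 n's then 2n w's then n c's, where the shown terms are n = 2, 3, 4, 5.
For term 6, n = 7, so the run lengths are 12, 14, 7.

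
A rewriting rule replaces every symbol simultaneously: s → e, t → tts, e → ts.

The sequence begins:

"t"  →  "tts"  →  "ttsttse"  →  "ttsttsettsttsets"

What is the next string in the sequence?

Rewriting the 16 symbols of ttsttsettsttsets one by one yields tts tts e tts tts e ts tts tts e tts tts e ts tts e; concatenated:

ttsttsettsttsetsttsttsettsttsetsttse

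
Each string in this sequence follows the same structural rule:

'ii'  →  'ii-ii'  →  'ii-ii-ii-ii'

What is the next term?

Each string is two copies of the previous one joined by '-'.
So the next term is two copies of ii-ii-ii-ii with '-' between the halves.

ii-ii-ii-ii-ii-ii-ii-ii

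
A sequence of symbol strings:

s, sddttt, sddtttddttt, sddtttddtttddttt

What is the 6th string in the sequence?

Each term is the previous one with ddttt appended.
From sddtttddtttddttt, 2 further steps: sddtttddtttddttt → sddtttddtttddtttddttt → (answer).

sddtttddtttddtttddtttddttt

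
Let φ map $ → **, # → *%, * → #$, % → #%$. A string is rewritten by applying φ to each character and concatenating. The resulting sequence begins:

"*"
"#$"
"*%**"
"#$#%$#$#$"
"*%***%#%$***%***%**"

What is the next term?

Rewriting the 19 symbols of *%***%#%$***%***%** one by one yields #$ #%$ #$ #$ #$ #%$ *% #%$ ** #$ #$ #$ #%$ #$ #$ #$ #%$ #$ #$; concatenated:

#$#%$#$#$#$#%$*%#%$**#$#$#$#%$#$#$#$#%$#$#$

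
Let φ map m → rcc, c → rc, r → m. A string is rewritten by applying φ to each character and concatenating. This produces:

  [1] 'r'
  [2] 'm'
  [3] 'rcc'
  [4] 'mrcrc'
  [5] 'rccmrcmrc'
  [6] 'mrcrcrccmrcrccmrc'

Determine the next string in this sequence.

Rewriting the 17 symbols of mrcrcrccmrcrccmrc one by one yields rcc m rc m rc m rc rc rcc m rc m rc rc rcc m rc; concatenated:

rccmrcmrcmrcrcrccmrcmrcrcrccmrc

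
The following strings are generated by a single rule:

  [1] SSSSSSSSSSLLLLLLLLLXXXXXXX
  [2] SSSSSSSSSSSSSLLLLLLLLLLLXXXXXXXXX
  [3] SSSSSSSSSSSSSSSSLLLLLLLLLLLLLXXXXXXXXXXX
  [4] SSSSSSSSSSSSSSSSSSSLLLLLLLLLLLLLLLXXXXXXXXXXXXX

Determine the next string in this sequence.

The n-th term is 3n+1 S's then 2n+3 L's then 2n+1 X's, where the shown terms are n = 3, 4, 5, 6.
For the next term, n = 7, so the run lengths are 22, 17, 15.

SSSSSSSSSSSSSSSSSSSSSSLLLLLLLLLLLLLLLLLXXXXXXXXXXXXXXX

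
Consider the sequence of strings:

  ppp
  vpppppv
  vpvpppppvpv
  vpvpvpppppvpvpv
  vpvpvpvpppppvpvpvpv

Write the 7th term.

vpvpvpvpvpvpppppvpvpvpvpvpv

s(k+1) = vp·s(k)·pv, so each term gains vp as a prefix and pv as a suffix.
From vpvpvpvpppppvpvpvpv, 2 further steps: vpvpvpvpppppvpvpvpv → vpvpvpvpvpppppvpvpvpvpv → (answer).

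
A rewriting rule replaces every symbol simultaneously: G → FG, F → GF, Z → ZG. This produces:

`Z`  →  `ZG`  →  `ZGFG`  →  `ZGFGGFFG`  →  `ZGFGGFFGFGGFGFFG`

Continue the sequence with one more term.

Applying the rule to each of the 16 symbols of ZGFGGFFGFGGFGFFG gives the pieces ZG FG GF FG FG GF GF FG GF FG FG GF FG GF GF FG, which concatenate to the answer.

ZGFGGFFGFGGFGFFGGFFGFGGFFGGFGFFG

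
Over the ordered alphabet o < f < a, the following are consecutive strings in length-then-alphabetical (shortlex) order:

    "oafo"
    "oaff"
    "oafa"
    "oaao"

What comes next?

oaaf

The successor of oaao increments the rightmost position that isn't already a and resets every position after it to o.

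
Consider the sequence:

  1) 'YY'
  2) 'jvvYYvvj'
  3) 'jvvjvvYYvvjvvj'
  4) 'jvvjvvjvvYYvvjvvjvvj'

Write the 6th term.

jvvjvvjvvjvvjvvYYvvjvvjvvjvvjvvj

Every step adds jvv to the front and vvj to the end of the previous string.
From jvvjvvjvvYYvvjvvjvvj, 2 further steps: jvvjvvjvvYYvvjvvjvvj → jvvjvvjvvjvvYYvvjvvjvvjvvj → (answer).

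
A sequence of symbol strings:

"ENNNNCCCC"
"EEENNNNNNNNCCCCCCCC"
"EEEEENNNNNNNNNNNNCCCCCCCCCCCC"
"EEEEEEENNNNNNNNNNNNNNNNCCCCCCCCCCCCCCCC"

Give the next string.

EEEEEEEEENNNNNNNNNNNNNNNNNNNNCCCCCCCCCCCCCCCCCCCC

Reading off run lengths: E runs 1, 3, 5, 7; N runs 4, 8, 12, 16; C runs 4, 8, 12, 16 — each is linear in n (n = 1, 2, …).
For the next term, n = 5, so the run lengths are 9, 20, 20.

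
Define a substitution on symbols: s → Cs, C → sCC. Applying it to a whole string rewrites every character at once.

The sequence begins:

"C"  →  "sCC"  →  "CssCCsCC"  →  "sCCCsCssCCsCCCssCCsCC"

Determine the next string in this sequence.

Rewriting the 21 symbols of sCCCsCssCCsCCCssCCsCC one by one yields Cs sCC sCC sCC Cs sCC Cs Cs sCC sCC Cs sCC sCC sCC Cs Cs sCC sCC Cs sCC sCC; concatenated:

CssCCsCCsCCCssCCCsCssCCsCCCssCCsCCsCCCsCssCCsCCCssCCsCC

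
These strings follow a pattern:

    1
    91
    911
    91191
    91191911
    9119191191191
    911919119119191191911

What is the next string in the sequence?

9119191191191911919119119191191191

Each term (from the third on) is the previous term followed by the one before it: term 3 = 91·1 = 911.
The next term joins 911919119119191191911 and 9119191191191.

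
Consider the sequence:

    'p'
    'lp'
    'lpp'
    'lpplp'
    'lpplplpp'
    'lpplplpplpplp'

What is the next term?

Each term (from the third on) is the previous term followed by the one before it: term 3 = lp·p = lpp.
Continuing: lpplplpplpplp · lpplplpp gives term 7.

lpplplpplpplplpplplpp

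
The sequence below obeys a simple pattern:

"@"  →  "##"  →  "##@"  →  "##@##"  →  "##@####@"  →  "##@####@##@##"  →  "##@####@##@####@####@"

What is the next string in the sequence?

##@####@##@####@####@##@####@##@##

Each term (from the third on) is the previous term followed by the one before it: term 3 = ##·@ = ##@.
So term 8 is ##@####@##@####@####@·##@####@##@##.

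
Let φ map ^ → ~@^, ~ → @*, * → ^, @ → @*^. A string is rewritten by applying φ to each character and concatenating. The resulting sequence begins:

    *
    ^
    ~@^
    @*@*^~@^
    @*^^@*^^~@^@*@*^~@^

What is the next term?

Rewriting the 19 symbols of @*^^@*^^~@^@*@*^~@^ one by one yields @*^ ^ ~@^ ~@^ @*^ ^ ~@^ ~@^ @* @*^ ~@^ @*^ ^ @*^ ^ ~@^ @* @*^ ~@^; concatenated:

@*^^~@^~@^@*^^~@^~@^@*@*^~@^@*^^@*^^~@^@*@*^~@^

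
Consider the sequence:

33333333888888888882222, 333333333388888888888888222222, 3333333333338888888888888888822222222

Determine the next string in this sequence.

Each string has the form 3^{2n+2} 8^{3n+2} 2^{2n-2}, where the shown terms are n = 3, 4, 5.
Setting n = 6 gives 14, 20, 10 characters in each block.

33333333333333888888888888888888882222222222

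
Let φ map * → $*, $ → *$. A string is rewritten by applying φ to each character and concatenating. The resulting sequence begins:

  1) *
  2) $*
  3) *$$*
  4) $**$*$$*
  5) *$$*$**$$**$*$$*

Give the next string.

Replace each of the 16 characters of *$$*$**$$**$*$$* in place — $* *$ *$ $* *$ $* $* *$ *$ $* $* *$ $* *$ *$ $* — and concatenate.

$**$*$$**$$*$**$*$$*$**$$**$*$$*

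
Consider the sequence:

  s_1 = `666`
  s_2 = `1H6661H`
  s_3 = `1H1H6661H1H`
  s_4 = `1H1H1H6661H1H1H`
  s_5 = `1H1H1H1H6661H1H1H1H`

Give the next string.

Every step adds 1H to the front and 1H to the end of the previous string.
So the next term is 1H·1H1H1H1H6661H1H1H1H·1H.

1H1H1H1H1H6661H1H1H1H1H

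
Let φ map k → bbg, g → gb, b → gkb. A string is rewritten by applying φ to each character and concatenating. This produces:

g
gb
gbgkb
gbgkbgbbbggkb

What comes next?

gbgkbgbbbggkbgbgkbgkbgkbgbgbbbggkb

Applying the rule to each of the 13 symbols of gbgkbgbbbggkb gives the pieces gb gkb gb bbg gkb gb gkb gkb gkb gb gb bbg gkb, which concatenate to the answer.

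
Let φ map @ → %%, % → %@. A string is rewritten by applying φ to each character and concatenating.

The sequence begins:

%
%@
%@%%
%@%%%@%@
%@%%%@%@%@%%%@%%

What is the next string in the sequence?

%@%%%@%@%@%%%@%%%@%%%@%@%@%%%@%@

φ(%@%%%@%@%@%%%@%%) expands symbol-by-symbol to %@ %% %@ %@ %@ %% %@ %% %@ %% %@ %@ %@ %% %@ %@; joining the 16 pieces gives the next term.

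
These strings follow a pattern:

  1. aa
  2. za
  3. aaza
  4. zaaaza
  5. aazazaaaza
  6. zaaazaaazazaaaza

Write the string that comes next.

From term 3 onward, concatenate the second-to-last term with the last: aa·za = aaza, za·aaza = zaaaza, …
The next term joins aazazaaaza and zaaazaaazazaaaza.

aazazaaazazaaazaaazazaaaza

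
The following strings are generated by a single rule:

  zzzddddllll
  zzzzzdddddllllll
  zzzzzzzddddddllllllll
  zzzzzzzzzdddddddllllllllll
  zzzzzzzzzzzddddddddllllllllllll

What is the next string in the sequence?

The n-th term is 2n-1 z's then n+2 d's then 2n l's, where the shown terms are n = 2, 3, 4, 5, 6.
At n = 7 the blocks have lengths 13, 9, 14.

zzzzzzzzzzzzzdddddddddllllllllllllll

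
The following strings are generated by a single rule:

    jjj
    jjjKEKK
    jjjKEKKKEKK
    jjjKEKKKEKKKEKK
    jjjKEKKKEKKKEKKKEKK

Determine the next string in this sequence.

Every step adds KEKK to the end: s(k+1) = s(k)·KEKK.
Applying this once more to jjjKEKKKEKKKEKKKEKK:

jjjKEKKKEKKKEKKKEKKKEKK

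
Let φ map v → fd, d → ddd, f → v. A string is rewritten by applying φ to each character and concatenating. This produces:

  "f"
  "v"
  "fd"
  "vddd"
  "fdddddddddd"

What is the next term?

Rewriting each symbol of fdddddddddd: f→v, d→ddd, d→ddd, d→ddd, d→ddd, d→ddd, d→ddd, d→ddd, d→ddd, d→ddd, d→ddd, which concatenates to v ddd ddd ddd ddd ddd ddd ddd ddd ddd ddd.

vdddddddddddddddddddddddddddddd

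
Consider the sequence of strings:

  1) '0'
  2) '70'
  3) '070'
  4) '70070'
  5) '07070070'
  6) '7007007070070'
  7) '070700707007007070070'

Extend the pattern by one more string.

7007007070070070700707007007070070

Each term (from the third on) is the two preceding terms concatenated in order: term 3 = 0·70 = 070.
The next term joins 7007007070070 and 070700707007007070070.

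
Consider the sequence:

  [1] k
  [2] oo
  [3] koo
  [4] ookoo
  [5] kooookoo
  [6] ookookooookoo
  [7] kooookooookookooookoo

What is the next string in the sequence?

ookookooookookooookooookookooookoo

This is a Fibonacci-style word recurrence s(k) = s(k−2)·s(k−1): e.g. k·oo = koo.
So term 8 is ookookooookoo·kooookooookookooookoo.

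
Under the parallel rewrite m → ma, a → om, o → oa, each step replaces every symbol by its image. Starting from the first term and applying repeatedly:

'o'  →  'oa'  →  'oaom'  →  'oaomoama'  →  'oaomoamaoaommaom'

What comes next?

oaomoamaoaommaomoaomoamamaomoama

φ(oaomoamaoaommaom) expands symbol-by-symbol to oa om oa ma oa om ma om oa om oa ma ma om oa ma; joining the 16 pieces gives the next term.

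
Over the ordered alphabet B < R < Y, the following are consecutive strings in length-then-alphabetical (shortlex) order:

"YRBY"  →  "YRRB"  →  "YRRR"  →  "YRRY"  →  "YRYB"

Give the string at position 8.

YYBB

Continuing the enumeration 3 steps past YRYB: YRYB → YRYR → YRYY → (answer).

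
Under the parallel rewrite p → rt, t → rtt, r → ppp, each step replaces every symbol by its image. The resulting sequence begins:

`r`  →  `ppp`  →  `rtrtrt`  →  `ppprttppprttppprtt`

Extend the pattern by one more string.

rtrtrtppprttrttrtrtrtppprttrttrtrtrtppprttrtt

φ(ppprttppprttppprtt) expands symbol-by-symbol to rt rt rt ppp rtt rtt rt rt rt ppp rtt rtt rt rt rt ppp rtt rtt; joining the 18 pieces gives the next term.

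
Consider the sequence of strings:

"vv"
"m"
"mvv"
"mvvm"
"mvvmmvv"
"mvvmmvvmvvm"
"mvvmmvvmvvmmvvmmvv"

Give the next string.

From term 3 onward, concatenate the last term with the second-to-last: m·vv = mvv, mvv·m = mvvm, …
The next term joins mvvmmvvmvvmmvvmmvv and mvvmmvvmvvm.

mvvmmvvmvvmmvvmmvvmvvmmvvmvvm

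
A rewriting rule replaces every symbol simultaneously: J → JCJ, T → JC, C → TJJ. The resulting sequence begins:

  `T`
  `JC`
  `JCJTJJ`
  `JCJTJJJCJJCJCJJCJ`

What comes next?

JCJTJJJCJJCJCJJCJJCJTJJJCJJCJTJJJCJTJJJCJJCJTJJJCJ

Replace each of the 17 characters of JCJTJJJCJJCJCJJCJ in place — JCJ TJJ JCJ JC JCJ JCJ JCJ TJJ JCJ JCJ TJJ JCJ TJJ JCJ JCJ TJJ JCJ — and concatenate.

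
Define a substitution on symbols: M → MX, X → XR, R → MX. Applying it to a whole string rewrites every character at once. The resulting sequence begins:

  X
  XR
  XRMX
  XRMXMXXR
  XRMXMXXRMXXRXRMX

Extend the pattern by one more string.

XRMXMXXRMXXRXRMXMXXRXRMXXRMXMXXR

φ(XRMXMXXRMXXRXRMX) expands symbol-by-symbol to XR MX MX XR MX XR XR MX MX XR XR MX XR MX MX XR; joining the 16 pieces gives the next term.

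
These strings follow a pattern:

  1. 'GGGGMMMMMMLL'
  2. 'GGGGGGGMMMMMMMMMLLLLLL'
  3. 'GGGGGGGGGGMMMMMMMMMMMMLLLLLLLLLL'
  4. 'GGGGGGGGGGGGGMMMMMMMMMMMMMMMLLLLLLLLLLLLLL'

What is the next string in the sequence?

Each string has the form G^{3n+1} M^{3n+3} L^{4n-2} (n = 1, 2, …).
At n = 5 the blocks have lengths 16, 18, 18.

GGGGGGGGGGGGGGGGMMMMMMMMMMMMMMMMMMLLLLLLLLLLLLLLLLLL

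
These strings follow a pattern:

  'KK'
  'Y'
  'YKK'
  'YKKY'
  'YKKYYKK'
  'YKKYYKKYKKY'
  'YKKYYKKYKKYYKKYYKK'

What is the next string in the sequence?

YKKYYKKYKKYYKKYYKKYKKYYKKYKKY

From term 3 onward, concatenate the last term with the second-to-last: Y·KK = YKK, YKK·Y = YKKY, …
Continuing: YKKYYKKYKKYYKKYYKK · YKKYYKKYKKY gives term 8.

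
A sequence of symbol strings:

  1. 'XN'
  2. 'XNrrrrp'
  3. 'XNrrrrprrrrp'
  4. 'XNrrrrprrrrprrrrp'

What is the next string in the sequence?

Every step adds rrrrp to the end: s(k+1) = s(k)·rrrrp.
So the next term is XNrrrrprrrrprrrrp·rrrrp.

XNrrrrprrrrprrrrprrrrp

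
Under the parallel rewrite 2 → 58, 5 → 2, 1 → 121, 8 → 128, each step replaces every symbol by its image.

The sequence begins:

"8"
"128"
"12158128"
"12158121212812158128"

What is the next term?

Rewriting the 20 symbols of 12158121212812158128 one by one yields 121 58 121 2 128 121 58 121 58 121 58 128 121 58 121 2 128 121 58 128; concatenated:

12158121212812158121581215812812158121212812158128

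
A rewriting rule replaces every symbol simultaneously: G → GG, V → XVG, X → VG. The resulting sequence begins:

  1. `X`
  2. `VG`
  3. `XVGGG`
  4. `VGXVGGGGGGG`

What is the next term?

Rewriting each symbol of VGXVGGGGGGG: V→XVG, G→GG, X→VG, V→XVG, G→GG, G→GG, G→GG, G→GG, G→GG, G→GG, G→GG, which concatenates to XVG GG VG XVG GG GG GG GG GG GG GG.

XVGGGVGXVGGGGGGGGGGGGGGG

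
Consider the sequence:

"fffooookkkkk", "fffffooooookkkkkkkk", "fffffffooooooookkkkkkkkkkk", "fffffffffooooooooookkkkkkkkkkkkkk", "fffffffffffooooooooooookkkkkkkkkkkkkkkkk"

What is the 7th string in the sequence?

fffffffffffffffooooooooooooooookkkkkkkkkkkkkkkkkkkkkkk

Each string has the form f^{2n-1} o^{2n} k^{3n-1}, where the shown terms are n = 2, 3, 4, 5, 6.
At n = 8 the blocks have lengths 15, 16, 23.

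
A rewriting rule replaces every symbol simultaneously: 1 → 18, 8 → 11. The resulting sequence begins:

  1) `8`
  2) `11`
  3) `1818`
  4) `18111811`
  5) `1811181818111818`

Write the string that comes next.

18111818181118111811181818111811

Replace each of the 16 characters of 1811181818111818 in place — 18 11 18 18 18 11 18 11 18 11 18 18 18 11 18 11 — and concatenate.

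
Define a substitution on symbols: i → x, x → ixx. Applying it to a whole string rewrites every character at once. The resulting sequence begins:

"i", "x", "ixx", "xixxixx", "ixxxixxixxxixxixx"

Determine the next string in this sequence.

φ(ixxxixxixxxixxixx) expands symbol-by-symbol to x ixx ixx ixx x ixx ixx x ixx ixx ixx x ixx ixx x ixx ixx; joining the 17 pieces gives the next term.

xixxixxixxxixxixxxixxixxixxxixxixxxixxixx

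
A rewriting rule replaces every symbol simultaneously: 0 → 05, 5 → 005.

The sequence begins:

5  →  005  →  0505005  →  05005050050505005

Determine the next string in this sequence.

φ(05005050050505005) expands symbol-by-symbol to 05 005 05 05 005 05 005 05 05 005 05 005 05 005 05 05 005; joining the 17 pieces gives the next term.

05005050500505005050500505005050050505005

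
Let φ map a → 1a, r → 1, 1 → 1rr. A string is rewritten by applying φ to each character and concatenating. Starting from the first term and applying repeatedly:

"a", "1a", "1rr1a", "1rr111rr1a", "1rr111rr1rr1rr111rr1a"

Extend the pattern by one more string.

Applying the rule to each of the 21 symbols of 1rr111rr1rr1rr111rr1a gives the pieces 1rr 1 1 1rr 1rr 1rr 1 1 1rr 1 1 1rr 1 1 1rr 1rr 1rr 1 1 1rr 1a, which concatenate to the answer.

1rr111rr1rr1rr111rr111rr111rr1rr1rr111rr1a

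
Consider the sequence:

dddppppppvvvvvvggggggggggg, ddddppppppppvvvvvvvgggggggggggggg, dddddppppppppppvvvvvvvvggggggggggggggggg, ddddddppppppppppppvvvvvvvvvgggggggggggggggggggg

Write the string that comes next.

dddddddppppppppppppppvvvvvvvvvvggggggggggggggggggggggg

Reading off run lengths: d runs 3, 4, 5, 6; p runs 6, 8, 10, 12; v runs 6, 7, 8, 9; g runs 11, 14, 17, 20 — each is linear in n, where the shown terms are n = 3, 4, 5, 6.
At n = 7 the blocks have lengths 7, 14, 10, 23.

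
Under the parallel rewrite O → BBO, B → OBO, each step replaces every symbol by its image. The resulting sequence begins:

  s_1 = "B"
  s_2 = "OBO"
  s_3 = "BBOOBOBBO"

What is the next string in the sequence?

OBOOBOBBOBBOOBOBBOOBOOBOBBO

Apply φ to BBOOBOBBO symbol by symbol: B→OBO, B→OBO, O→BBO, O→BBO, B→OBO, O→BBO, B→OBO, B→OBO, O→BBO; joined: OBO OBO BBO BBO OBO BBO OBO OBO BBO.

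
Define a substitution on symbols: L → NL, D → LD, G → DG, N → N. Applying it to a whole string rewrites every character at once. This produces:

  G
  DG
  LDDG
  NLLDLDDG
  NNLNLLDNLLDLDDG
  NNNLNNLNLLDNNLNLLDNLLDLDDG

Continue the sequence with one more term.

Rewriting the 26 symbols of NNNLNNLNLLDNNLNLLDNLLDLDDG one by one yields N N N NL N N NL N NL NL LD N N NL N NL NL LD N NL NL LD NL LD LD DG; concatenated:

NNNNLNNNLNNLNLLDNNNLNNLNLLDNNLNLLDNLLDLDDG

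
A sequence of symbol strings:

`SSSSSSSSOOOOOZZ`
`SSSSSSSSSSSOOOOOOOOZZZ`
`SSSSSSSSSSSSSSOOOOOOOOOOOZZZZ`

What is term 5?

SSSSSSSSSSSSSSSSSSSSOOOOOOOOOOOOOOOOOZZZZZZ

Each string has the form S^{3n+2} O^{3n-1} Z^{n}, where the shown terms are n = 2, 3, 4.
Setting n = 6 gives 20, 17, 6 characters in each block.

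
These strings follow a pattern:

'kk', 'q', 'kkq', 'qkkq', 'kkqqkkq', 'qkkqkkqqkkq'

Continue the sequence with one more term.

This is a Fibonacci-style word recurrence s(k) = s(k−2)·s(k−1): e.g. kk·q = kkq.
Continuing: kkqqkkq · qkkqkkqqkkq gives term 7.

kkqqkkqqkkqkkqqkkq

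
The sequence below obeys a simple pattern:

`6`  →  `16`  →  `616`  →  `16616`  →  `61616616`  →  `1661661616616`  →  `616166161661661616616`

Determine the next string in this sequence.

Each term (from the third on) is the two preceding terms concatenated in order: term 3 = 6·16 = 616.
So term 8 is 1661661616616·616166161661661616616.

1661661616616616166161661661616616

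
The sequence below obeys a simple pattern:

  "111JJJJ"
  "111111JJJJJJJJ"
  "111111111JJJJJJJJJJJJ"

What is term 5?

Term n consists of 3n 1's, followed by 4n J's (n = 1, 2, …).
At n = 5 the blocks have lengths 15, 20.

111111111111111JJJJJJJJJJJJJJJJJJJJ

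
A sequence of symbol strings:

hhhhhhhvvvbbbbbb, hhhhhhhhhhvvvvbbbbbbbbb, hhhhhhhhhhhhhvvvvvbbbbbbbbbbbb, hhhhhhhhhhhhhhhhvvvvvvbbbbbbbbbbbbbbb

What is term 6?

Each string has the form h^{3n+1} v^{n+1} b^{3n}, where the shown terms are n = 2, 3, 4, 5.
Setting n = 7 gives 22, 8, 21 characters in each block.

hhhhhhhhhhhhhhhhhhhhhhvvvvvvvvbbbbbbbbbbbbbbbbbbbbb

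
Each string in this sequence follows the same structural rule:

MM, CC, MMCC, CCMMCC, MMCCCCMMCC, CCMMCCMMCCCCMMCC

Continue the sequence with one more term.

MMCCCCMMCCCCMMCCMMCCCCMMCC

This is a Fibonacci-style word recurrence s(k) = s(k−2)·s(k−1): e.g. MM·CC = MMCC.
Continuing: MMCCCCMMCC · CCMMCCMMCCCCMMCC gives term 7.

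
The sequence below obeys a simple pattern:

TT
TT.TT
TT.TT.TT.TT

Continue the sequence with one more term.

Each string is two copies of the previous one joined by '.'.
One more doubling of TT.TT.TT.TT gives the answer.

TT.TT.TT.TT.TT.TT.TT.TT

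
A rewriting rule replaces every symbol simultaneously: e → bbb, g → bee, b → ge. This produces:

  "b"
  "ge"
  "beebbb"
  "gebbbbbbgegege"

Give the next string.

Replace each of the 14 characters of gebbbbbbgegege in place — bee bbb ge ge ge ge ge ge bee bbb bee bbb bee bbb — and concatenate.

beebbbgegegegegegebeebbbbeebbbbeebbb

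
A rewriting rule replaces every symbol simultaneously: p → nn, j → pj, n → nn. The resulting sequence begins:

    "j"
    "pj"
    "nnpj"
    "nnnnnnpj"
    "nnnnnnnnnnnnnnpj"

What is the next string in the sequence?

Rewriting the 16 symbols of nnnnnnnnnnnnnnpj one by one yields nn nn nn nn nn nn nn nn nn nn nn nn nn nn nn pj; concatenated:

nnnnnnnnnnnnnnnnnnnnnnnnnnnnnnpj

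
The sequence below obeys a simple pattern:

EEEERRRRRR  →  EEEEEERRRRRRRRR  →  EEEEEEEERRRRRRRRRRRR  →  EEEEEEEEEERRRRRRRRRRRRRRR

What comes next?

Term n consists of 2n E's, followed by 3n R's, where the shown terms are n = 2, 3, 4, 5.
For the next term, n = 6, so the run lengths are 12, 18.

EEEEEEEEEEEERRRRRRRRRRRRRRRRRR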